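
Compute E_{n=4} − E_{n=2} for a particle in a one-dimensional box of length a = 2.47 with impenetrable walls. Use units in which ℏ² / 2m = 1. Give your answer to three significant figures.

E_n = n²π²ℏ²/(2ma²), so ΔE = (4² − 2²) π²ℏ²/(2ma²).
ΔE = 12 × π² / (2 × 0.5 × 2.47²) = 19.41.

ΔE = 19.4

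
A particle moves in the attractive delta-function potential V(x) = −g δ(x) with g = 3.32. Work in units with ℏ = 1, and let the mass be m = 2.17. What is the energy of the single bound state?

E = -12.0

The bound state is ψ(x) = √κ e^{−κ|x|}. The derivative jump ψ'(0⁺) − ψ'(0⁻) = −(2mg/ℏ²)ψ(0) fixes κ = mg/ℏ² = 7.204.
Then E = −ℏ²κ²/(2m) = −mg²/(2ℏ²) = -11.96.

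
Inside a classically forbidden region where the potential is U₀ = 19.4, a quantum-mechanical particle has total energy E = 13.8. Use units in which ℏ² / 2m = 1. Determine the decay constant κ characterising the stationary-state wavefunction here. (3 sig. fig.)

κ = 2.37

Since E < U₀ the TISE in this region is ψ'' = κ²ψ with κ = √(2m(U₀ − E))/ℏ.
κ = √(2 × 0.5 × 5.6) = 2.366.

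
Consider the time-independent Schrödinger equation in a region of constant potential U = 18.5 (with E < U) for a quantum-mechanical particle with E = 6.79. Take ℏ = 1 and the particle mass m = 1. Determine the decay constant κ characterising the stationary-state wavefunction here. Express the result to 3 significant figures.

Since E < U the TISE in this region is ψ'' = κ²ψ with κ = √(2m(U − E))/ℏ.
κ = √(2 × 1 × 11.71) = 4.839.

κ = 4.84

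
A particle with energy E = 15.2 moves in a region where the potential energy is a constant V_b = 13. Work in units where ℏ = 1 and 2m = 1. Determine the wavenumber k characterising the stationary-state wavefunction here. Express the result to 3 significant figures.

With E > V_b the solution is oscillatory, ψ ∝ e^{±ikx} with k = √(2m(E − V_b))/ℏ.
k = √(2 × 0.5 × 2.2) = 1.483.

k = 1.48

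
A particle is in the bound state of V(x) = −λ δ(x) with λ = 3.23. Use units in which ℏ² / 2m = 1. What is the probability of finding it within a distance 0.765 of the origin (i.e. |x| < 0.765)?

The normalised bound state is ψ = √κ e^{−κ|x|} with κ = mλ/ℏ² = 1.615.
P(|x| < d) = ∫_{−d}^{d} κ e^{−2κ|x|} dx = 1 − e^{−2κd} = 1 − e^{−2.471} = 0.9155.

P = 0.915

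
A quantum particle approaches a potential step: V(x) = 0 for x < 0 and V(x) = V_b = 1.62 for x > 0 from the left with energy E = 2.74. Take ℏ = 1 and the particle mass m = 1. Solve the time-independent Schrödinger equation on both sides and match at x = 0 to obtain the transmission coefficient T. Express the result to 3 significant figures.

On each side the TISE gives plane waves with k = √(2m(E − V))/ℏ: k₁ = √(2·1·2.74) = 2.341, k₂ = √(2·1·1.12) = 1.497.
Matching ψ and ψ′ at x = 0 gives r = (k₁ − k₂)/(k₁ + k₂), so R = r² = 0.04840 and T = 1 − R = 0.9516.

T = 0.952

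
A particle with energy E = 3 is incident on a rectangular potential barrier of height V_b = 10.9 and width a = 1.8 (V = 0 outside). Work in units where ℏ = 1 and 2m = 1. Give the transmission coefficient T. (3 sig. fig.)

Since E < V_b the interior solution is evanescent with decay constant κ = √(2m(V_b − E))/ℏ = 2.811.
κa = 5.059, sinh(κa) = 78.73.
Matching ψ, ψ′ at both faces gives T = [1 + V_b² sinh²(κa) / (4E(V_b − E))]⁻¹ = 1/7770 = 0.000129.

T = 0.000129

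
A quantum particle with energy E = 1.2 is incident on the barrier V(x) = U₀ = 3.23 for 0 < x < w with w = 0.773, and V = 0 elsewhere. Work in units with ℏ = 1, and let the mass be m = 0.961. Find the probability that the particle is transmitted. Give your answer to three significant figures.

Since E < U₀ the interior solution is evanescent with decay constant κ = √(2m(U₀ − E))/ℏ = 1.975.
κw = 1.527, sinh(κw) = 2.193.
Matching ψ, ψ′ at both faces gives T = [1 + U₀² sinh²(κw) / (4E(U₀ − E))]⁻¹ = 1/6.151 = 0.163.

T = 0.163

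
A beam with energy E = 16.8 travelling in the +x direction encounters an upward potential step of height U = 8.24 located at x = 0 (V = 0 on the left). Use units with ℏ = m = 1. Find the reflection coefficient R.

On each side the TISE gives plane waves with k = √(2m(E − V))/ℏ: k₁ = √(2·1·16.8) = 5.797, k₂ = √(2·1·8.56) = 4.138.
Matching ψ and ψ′ at x = 0 gives r = (k₁ − k₂)/(k₁ + k₂), so R = r² = 0.02789 and T = 1 − R = 0.9721.

R = 0.0279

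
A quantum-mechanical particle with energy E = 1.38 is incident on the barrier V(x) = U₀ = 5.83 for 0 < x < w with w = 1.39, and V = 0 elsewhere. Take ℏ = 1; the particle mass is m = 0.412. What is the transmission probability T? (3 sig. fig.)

E < U₀: inside the barrier ψ ∝ e^{±κx} with κ = √(2m(U₀ − E))/ℏ = 1.915.
κw = 2.662, sinh(κw) = 7.125.
Matching ψ, ψ′ at both faces gives T = [1 + U₀² sinh²(κw) / (4E(U₀ − E))]⁻¹ = 1/71.25 = 0.0140.

T = 0.0140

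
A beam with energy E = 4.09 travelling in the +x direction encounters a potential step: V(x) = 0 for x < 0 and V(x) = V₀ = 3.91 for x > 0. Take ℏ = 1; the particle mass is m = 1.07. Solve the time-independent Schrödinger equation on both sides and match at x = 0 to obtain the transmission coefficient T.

The wavenumbers are k₁ = √(2mE)/ℏ = 2.958 on the left and k₂ = √(2m(E − V₀))/ℏ = 0.6206 on the right.
Matching ψ and ψ′ at x = 0 gives r = (k₁ − k₂)/(k₁ + k₂), so R = r² = 0.4267 and T = 1 − R = 0.5733.

T = 0.573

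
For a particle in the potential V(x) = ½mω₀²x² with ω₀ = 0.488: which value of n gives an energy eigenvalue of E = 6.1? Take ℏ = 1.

n = 12

Invert E_n = (n + ½)ℏω₀: n = E/ℏω₀ − ½ = 12.000, so n = 12.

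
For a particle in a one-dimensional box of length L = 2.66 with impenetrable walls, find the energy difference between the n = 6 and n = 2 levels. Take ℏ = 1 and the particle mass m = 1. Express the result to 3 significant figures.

ΔE = 22.3

E_n = n²π²ℏ²/(2mL²), so ΔE = (6² − 2²) π²ℏ²/(2mL²).
ΔE = 32 × π² / (2 × 1 × 2.66²) = 22.32.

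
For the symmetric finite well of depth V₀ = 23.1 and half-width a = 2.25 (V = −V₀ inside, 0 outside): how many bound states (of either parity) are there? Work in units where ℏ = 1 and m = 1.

The dimensionless depth is z₀ = a√(2mV₀)/ℏ = 2.25 × √(46.20) = 15.29.
A new bound state (alternating even/odd) appears each time z₀ passes a multiple of π/2, so N = ⌊2z₀/π⌋ + 1 = ⌊9.736⌋ + 1 = 10.

N = 10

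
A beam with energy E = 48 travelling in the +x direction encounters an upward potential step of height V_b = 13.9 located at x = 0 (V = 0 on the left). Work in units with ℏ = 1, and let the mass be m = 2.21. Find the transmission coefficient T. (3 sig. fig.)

T = 0.993

On each side the TISE gives plane waves with k = √(2m(E − V))/ℏ: k₁ = √(2·2.21·48) = 14.57, k₂ = √(2·2.21·34.1) = 12.28.
Matching ψ and ψ′ at x = 0 gives r = (k₁ − k₂)/(k₁ + k₂), so R = r² = 0.007271 and T = 1 − R = 0.9927.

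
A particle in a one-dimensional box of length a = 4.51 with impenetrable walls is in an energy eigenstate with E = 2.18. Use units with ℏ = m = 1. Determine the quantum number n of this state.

n = 3

For an infinite well E_n = n²π²ℏ²/(2ma²), so n = (a/πℏ)√(2mE).
n = (4.51/π) × √(2 × 1 × 2.18) = 2.998 → n = 3.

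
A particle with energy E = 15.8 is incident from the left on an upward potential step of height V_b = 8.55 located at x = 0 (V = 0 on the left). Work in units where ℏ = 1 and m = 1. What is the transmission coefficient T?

The wavenumbers are k₁ = √(2mE)/ℏ = 5.621 on the left and k₂ = √(2m(E − V_b))/ℏ = 3.808 on the right.
Continuity of ψ and ψ′ at the step yields the reflection amplitude r = (k₁ − k₂)/(k₁ + k₂) = 0.1923; thus R = |r|² = 0.03699, T = 0.9630.

T = 0.963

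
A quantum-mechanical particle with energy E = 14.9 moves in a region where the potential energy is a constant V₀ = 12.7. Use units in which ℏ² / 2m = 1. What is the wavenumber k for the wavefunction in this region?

k = 1.48

With E > V₀ the solution is oscillatory, ψ ∝ e^{±ikx} with k = √(2m(E − V₀))/ℏ.
k = √(2 × 0.5 × 2.2) = 1.483.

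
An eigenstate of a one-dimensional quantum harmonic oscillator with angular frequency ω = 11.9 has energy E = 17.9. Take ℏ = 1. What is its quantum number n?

Invert E_n = (n + ½)ℏω: n = E/ℏω − ½ = 1.004, so n = 1.

n = 1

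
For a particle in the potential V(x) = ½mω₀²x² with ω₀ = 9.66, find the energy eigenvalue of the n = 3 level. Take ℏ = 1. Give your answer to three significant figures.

E = 33.8

The oscillator eigenvalues are E_n = ℏω₀(n + ½), so E_3 = 9.66 × 3.5 = 33.81.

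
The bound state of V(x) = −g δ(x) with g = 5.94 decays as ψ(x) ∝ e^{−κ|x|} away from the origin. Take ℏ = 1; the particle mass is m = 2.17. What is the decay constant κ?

κ = 12.9

Integrate −(ℏ²/2m)ψ'' − gδ(x)ψ = Eψ from −ε to +ε: the ψ'' term gives ψ'(0⁺) − ψ'(0⁻) and the δ term gives −(2mg/ℏ²)ψ(0).
With ψ ∝ e^{−κ|x|} this yields −2κ = −2mg/ℏ², so κ = mg/ℏ² = 12.89.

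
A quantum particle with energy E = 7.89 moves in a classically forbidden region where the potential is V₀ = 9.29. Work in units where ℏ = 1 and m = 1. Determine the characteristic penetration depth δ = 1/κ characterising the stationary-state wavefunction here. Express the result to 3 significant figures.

δ = 0.598

Since E < V₀ the TISE in this region is ψ'' = κ²ψ with κ = √(2m(V₀ − E))/ℏ.
κ = √(2 × 1 × 1.4) = 1.673. The penetration depth is δ = 1/κ = 0.598.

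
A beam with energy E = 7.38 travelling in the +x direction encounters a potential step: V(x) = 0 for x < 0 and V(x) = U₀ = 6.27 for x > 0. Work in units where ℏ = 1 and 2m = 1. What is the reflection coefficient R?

R = 0.195

On each side the TISE gives plane waves with k = √(2m(E − V))/ℏ: k₁ = √(2·½·7.38) = 2.717, k₂ = √(2·½·1.11) = 1.054.
Matching ψ and ψ′ at x = 0 gives r = (k₁ − k₂)/(k₁ + k₂), so R = r² = 0.1946 and T = 1 − R = 0.8054.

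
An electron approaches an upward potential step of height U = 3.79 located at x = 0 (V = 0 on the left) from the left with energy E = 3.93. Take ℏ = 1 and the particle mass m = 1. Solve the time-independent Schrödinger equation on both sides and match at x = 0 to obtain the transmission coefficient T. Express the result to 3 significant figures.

The wavenumbers are k₁ = √(2mE)/ℏ = 2.804 on the left and k₂ = √(2m(E − U))/ℏ = 0.5292 on the right.
Matching ψ and ψ′ at x = 0 gives r = (k₁ − k₂)/(k₁ + k₂), so R = r² = 0.4657 and T = 1 − R = 0.5343.

T = 0.534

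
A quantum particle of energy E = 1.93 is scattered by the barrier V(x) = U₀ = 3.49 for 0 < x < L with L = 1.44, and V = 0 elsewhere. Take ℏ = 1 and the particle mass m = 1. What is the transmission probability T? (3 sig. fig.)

T = 0.0241

Since E < U₀ the interior solution is evanescent with decay constant κ = √(2m(U₀ − E))/ℏ = 1.766.
κL = 2.544, sinh(κL) = 6.323.
The exact tunnelling result is T⁻¹ = 1 + U₀² sinh²(κL) / [4E(U₀ − E)] = 41.44, so T = 0.0241.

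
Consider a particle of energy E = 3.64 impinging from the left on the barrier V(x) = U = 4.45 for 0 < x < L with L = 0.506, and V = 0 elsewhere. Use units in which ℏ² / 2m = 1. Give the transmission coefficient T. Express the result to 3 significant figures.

E < U: inside the barrier ψ ∝ e^{±κx} with κ = √(2m(U − E))/ℏ = 0.9000.
κL = 0.4554, sinh(κL) = 0.4713.
Matching ψ, ψ′ at both faces gives T = [1 + U² sinh²(κL) / (4E(U − E))]⁻¹ = 1/1.373 = 0.728.

T = 0.728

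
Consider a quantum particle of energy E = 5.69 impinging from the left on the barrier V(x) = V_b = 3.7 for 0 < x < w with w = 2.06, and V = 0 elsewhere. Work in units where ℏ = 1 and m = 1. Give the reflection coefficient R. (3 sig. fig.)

R = 0.170

E > V_b: inside the barrier k₂ = √(2m(E − V_b))/ℏ = 1.995, k₂w = 4.110.
T = [1 + V_b² sin²(k₂w) / (4E(E − V_b))]⁻¹ = 1/1.205 = 0.830.
R = 1 − T = 0.170.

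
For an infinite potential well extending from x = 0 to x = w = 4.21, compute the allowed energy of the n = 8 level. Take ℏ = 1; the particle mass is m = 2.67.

E = 6.67

The infinite-well eigenfunctions ψ_n = √(2/w) sin(nπx/w) vanish at both walls, giving E_n = n²π²ℏ²/(2mw²).
E_8 = 8² × π² / (2 × 2.67 × 4.21²) = 6.674.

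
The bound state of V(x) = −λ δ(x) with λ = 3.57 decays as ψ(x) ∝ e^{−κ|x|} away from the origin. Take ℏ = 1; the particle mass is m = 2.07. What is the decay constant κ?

Integrating the TISE across x = 0 gives the cusp condition ψ'(0⁺) − ψ'(0⁻) = −(2mλ/ℏ²)ψ(0).
With ψ ∝ e^{−κ|x|} this yields −2κ = −2mλ/ℏ², so κ = mλ/ℏ² = 7.390.

κ = 7.39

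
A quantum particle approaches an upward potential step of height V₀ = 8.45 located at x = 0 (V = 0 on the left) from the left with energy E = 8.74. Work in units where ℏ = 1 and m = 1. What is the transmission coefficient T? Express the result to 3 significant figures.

T = 0.521

The wavenumbers are k₁ = √(2mE)/ℏ = 4.181 on the left and k₂ = √(2m(E − V₀))/ℏ = 0.7616 on the right.
Matching ψ and ψ′ at x = 0 gives r = (k₁ − k₂)/(k₁ + k₂), so R = r² = 0.4786 and T = 1 − R = 0.5214.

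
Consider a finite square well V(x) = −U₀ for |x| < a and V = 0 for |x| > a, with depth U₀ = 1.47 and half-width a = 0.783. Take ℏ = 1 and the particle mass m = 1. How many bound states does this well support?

Define the well-strength parameter z₀ = (a/ℏ)√(2mU₀) = 0.783 × √(2·1·1.47) = 1.343.
The even/odd transcendental equations gain one root per π/2 in z₀, giving N = 1 + ⌊2z₀/π⌋ = 1 + ⌊0.8547⌋ = 1.

N = 1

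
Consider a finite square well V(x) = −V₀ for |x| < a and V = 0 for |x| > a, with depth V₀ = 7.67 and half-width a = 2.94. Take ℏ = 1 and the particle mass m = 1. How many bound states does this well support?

Define the well-strength parameter z₀ = (a/ℏ)√(2mV₀) = 2.94 × √(2·1·7.67) = 11.51.
A new bound state (alternating even/odd) appears each time z₀ passes a multiple of π/2, so N = ⌊2z₀/π⌋ + 1 = ⌊7.331⌋ + 1 = 8.

N = 8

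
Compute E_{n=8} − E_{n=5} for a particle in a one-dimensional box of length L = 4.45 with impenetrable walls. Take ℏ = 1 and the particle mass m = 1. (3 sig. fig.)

E_n = n²π²ℏ²/(2mL²), so ΔE = (8² − 5²) π²ℏ²/(2mL²).
ΔE = 39 × π² / (2 × 1 × 4.45²) = 9.719.

ΔE = 9.72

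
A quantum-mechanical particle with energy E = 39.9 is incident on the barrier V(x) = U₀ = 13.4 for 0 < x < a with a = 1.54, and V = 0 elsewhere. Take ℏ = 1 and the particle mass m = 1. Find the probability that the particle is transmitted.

E > U₀: inside the barrier k₂ = √(2m(E − U₀))/ℏ = 7.280, k₂a = 11.21.
Matching at both interfaces gives T⁻¹ = 1 + U₀² sin²(k₂a) / [4E(E − U₀)] = 1.041, hence T = 0.961.

T = 0.961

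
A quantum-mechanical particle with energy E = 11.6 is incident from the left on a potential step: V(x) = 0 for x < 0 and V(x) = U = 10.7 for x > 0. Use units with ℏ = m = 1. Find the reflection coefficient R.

R = 0.318

On each side the TISE gives plane waves with k = √(2m(E − V))/ℏ: k₁ = √(2·1·11.6) = 4.817, k₂ = √(2·1·0.9) = 1.342.
Matching ψ and ψ′ at x = 0 gives r = (k₁ − k₂)/(k₁ + k₂), so R = r² = 0.3184 and T = 1 − R = 0.6816.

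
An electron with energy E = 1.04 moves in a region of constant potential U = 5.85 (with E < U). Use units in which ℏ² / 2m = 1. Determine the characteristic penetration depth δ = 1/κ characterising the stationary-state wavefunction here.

Since E < U the TISE in this region is ψ'' = κ²ψ with κ = √(2m(U − E))/ℏ.
κ = √(2 × 0.5 × 4.81) = 2.193. The penetration depth is δ = 1/κ = 0.456.

δ = 0.456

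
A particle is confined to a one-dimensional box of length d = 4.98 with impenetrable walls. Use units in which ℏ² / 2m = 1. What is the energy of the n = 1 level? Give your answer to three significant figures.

E = 0.398

The infinite-well eigenfunctions ψ_n = √(2/d) sin(nπx/d) vanish at both walls, giving E_n = n²π²ℏ²/(2md²).
E_1 = 1² × π² / (2 × 0.5 × 4.98²) = 0.3980.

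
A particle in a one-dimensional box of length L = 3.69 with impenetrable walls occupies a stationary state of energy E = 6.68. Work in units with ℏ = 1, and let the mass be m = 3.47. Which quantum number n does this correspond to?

n = 8

From E_n = n²π²ℏ²/(2mL²) invert to n = √(2mL²E)/(πℏ).
n = (3.69/π) × √(2 × 3.47 × 6.68) = 7.997 → n = 8.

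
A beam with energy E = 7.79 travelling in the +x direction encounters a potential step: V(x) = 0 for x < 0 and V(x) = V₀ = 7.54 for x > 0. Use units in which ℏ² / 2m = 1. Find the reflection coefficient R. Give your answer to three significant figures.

R = 0.485

The wavenumbers are k₁ = √(2mE)/ℏ = 2.791 on the left and k₂ = √(2m(E − V₀))/ℏ = 0.5000 on the right.
Matching ψ and ψ′ at x = 0 gives r = (k₁ − k₂)/(k₁ + k₂), so R = r² = 0.4846 and T = 1 − R = 0.5154.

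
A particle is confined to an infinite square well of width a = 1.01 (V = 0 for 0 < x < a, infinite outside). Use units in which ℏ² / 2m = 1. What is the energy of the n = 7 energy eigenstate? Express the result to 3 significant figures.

Requiring ψ(0) = ψ(a) = 0 quantises k = nπ/a, hence E_n = ℏ²k²/2m = n²π²ℏ²/(2ma²).
E_7 = 7² × π² / (2 × 0.5 × 1.01²) = 474.1.

E = 474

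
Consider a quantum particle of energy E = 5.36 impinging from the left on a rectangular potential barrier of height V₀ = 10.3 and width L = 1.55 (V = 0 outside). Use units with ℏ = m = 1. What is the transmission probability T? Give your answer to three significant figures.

E < V₀: inside the barrier ψ ∝ e^{±κx} with κ = √(2m(V₀ − E))/ℏ = 3.143.
κL = 4.872, sinh(κL) = 65.29.
The exact tunnelling result is T⁻¹ = 1 + V₀² sinh²(κL) / [4E(V₀ − E)] = 4271, so T = 0.000234.

T = 0.000234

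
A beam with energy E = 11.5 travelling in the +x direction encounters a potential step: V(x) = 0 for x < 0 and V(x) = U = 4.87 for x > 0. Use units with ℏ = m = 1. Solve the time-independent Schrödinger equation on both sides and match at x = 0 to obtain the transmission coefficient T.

The wavenumbers are k₁ = √(2mE)/ℏ = 4.796 on the left and k₂ = √(2m(E − U))/ℏ = 3.641 on the right.
Matching ψ and ψ′ at x = 0 gives r = (k₁ − k₂)/(k₁ + k₂), so R = r² = 0.01872 and T = 1 − R = 0.9813.

T = 0.981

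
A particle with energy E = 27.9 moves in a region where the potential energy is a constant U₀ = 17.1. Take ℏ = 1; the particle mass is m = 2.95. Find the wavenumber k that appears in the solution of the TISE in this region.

With E > U₀ the solution is oscillatory, ψ ∝ e^{±ikx} with k = √(2m(E − U₀))/ℏ.
k = √(2 × 2.95 × 10.8) = 7.982.

k = 7.98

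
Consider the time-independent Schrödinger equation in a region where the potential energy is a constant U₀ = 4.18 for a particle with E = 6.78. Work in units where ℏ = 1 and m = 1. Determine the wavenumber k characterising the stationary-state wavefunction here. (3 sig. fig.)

With E > U₀ the solution is oscillatory, ψ ∝ e^{±ikx} with k = √(2m(E − U₀))/ℏ.
k = √(2 × 1 × 2.6) = 2.280.

k = 2.28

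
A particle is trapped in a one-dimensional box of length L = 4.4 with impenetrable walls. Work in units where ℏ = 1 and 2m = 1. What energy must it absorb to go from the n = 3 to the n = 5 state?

ΔE = 8.16

E_n = n²π²ℏ²/(2mL²), so ΔE = (5² − 3²) π²ℏ²/(2mL²).
ΔE = 16 × π² / (2 × 0.5 × 4.4²) = 8.157.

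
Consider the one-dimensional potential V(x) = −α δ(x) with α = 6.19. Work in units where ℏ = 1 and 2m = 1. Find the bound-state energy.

For x ≠ 0 the bound state is ψ ∝ e^{−κ|x|}; integrating the TISE across the delta gives the cusp condition 2κ = 2mα/ℏ², so κ = 3.095.
Then E = −ℏ²κ²/(2m) = −mα²/(2ℏ²) = -9.579.

E = -9.58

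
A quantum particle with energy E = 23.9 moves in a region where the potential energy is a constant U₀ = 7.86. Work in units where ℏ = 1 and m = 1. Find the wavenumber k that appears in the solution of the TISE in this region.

k = 5.66

With E > U₀ the solution is oscillatory, ψ ∝ e^{±ikx} with k = √(2m(E − U₀))/ℏ.
k = √(2 × 1 × 16.04) = 5.664.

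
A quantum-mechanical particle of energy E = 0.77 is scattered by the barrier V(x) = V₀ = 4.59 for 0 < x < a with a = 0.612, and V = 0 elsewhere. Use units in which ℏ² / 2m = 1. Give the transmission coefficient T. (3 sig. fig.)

T = 0.198

E < V₀: inside the barrier ψ ∝ e^{±κx} with κ = √(2m(V₀ − E))/ℏ = 1.954.
κa = 1.196, sinh(κa) = 1.502.
Matching ψ, ψ′ at both faces gives T = [1 + V₀² sinh²(κa) / (4E(V₀ − E))]⁻¹ = 1/5.042 = 0.198.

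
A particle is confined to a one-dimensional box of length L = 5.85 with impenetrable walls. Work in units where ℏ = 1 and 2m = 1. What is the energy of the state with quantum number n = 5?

E = 7.21

Requiring ψ(0) = ψ(L) = 0 quantises k = nπ/L, hence E_n = ℏ²k²/2m = n²π²ℏ²/(2mL²).
E_5 = 5² × π² / (2 × 0.5 × 5.85²) = 7.210.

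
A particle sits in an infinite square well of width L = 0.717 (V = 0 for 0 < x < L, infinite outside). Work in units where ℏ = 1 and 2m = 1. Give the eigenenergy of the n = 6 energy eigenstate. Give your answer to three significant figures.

Requiring ψ(0) = ψ(L) = 0 quantises k = nπ/L, hence E_n = ℏ²k²/2m = n²π²ℏ²/(2mL²).
E_6 = 6² × π² / (2 × 0.5 × 0.717²) = 691.1.

E = 691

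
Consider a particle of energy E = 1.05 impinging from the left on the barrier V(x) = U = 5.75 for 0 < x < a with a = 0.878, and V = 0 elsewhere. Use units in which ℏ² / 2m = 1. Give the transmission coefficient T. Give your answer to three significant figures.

E < U: inside the barrier ψ ∝ e^{±κx} with κ = √(2m(U − E))/ℏ = 2.168.
κa = 1.903, sinh(κa) = 3.280.
The exact tunnelling result is T⁻¹ = 1 + U² sinh²(κa) / [4E(U − E)] = 19.02, so T = 0.0526.

T = 0.0526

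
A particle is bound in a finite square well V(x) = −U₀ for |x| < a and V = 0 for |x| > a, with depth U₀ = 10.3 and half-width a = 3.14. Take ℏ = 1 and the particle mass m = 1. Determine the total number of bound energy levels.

The dimensionless depth is z₀ = a√(2mU₀)/ℏ = 3.14 × √(20.60) = 14.25.
A new bound state (alternating even/odd) appears each time z₀ passes a multiple of π/2, so N = ⌊2z₀/π⌋ + 1 = ⌊9.073⌋ + 1 = 10.

N = 10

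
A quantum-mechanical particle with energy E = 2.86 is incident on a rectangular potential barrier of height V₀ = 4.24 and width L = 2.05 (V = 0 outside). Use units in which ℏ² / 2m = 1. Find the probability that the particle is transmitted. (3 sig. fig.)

E < V₀: inside the barrier ψ ∝ e^{±κx} with κ = √(2m(V₀ − E))/ℏ = 1.175.
κL = 2.408, sinh(κL) = 5.512.
Matching ψ, ψ′ at both faces gives T = [1 + V₀² sinh²(κL) / (4E(V₀ − E))]⁻¹ = 1/35.60 = 0.0281.

T = 0.0281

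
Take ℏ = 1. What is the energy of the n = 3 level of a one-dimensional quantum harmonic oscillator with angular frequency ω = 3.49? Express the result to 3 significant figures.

E = 12.2

Using E_n = (n + ½)ℏω: E_3 = 3.5 × 3.49 = 12.22.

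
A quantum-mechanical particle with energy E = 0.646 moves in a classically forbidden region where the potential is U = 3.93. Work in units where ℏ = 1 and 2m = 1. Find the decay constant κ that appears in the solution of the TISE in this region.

Since E < U the TISE in this region is ψ'' = κ²ψ with κ = √(2m(U − E))/ℏ.
κ = √(2 × 0.5 × 3.284) = 1.812.

κ = 1.81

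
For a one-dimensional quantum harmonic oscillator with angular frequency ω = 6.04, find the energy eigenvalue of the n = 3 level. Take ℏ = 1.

E = 21.1

Using E_n = (n + ½)ℏω: E_3 = 3.5 × 6.04 = 21.14.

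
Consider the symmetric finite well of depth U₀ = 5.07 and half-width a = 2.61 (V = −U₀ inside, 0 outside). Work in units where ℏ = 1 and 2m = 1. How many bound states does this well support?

The dimensionless depth is z₀ = a√(2mU₀)/ℏ = 2.61 × √(5.070) = 5.877.
A new bound state (alternating even/odd) appears each time z₀ passes a multiple of π/2, so N = ⌊2z₀/π⌋ + 1 = ⌊3.741⌋ + 1 = 4.

N = 4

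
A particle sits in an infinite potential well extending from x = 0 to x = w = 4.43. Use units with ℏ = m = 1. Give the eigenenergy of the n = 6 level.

E = 9.05

The infinite-well eigenfunctions ψ_n = √(2/w) sin(nπx/w) vanish at both walls, giving E_n = n²π²ℏ²/(2mw²).
E_6 = 6² × π² / (2 × 1 × 4.43²) = 9.052.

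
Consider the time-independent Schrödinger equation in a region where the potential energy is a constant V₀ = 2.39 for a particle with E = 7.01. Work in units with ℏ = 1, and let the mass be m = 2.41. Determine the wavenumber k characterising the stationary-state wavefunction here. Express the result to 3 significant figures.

k = 4.72

With E > V₀ the solution is oscillatory, ψ ∝ e^{±ikx} with k = √(2m(E − V₀))/ℏ.
k = √(2 × 2.41 × 4.62) = 4.719.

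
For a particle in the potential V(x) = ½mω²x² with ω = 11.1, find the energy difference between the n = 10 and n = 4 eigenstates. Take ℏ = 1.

ΔE = 66.6

E_n = ℏω(n + ½), so ΔE = (10 − 4) ℏω = 6 × 11.1 = 66.60.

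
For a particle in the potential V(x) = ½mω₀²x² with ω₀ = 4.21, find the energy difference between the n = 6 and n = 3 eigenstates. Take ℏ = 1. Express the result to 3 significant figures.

E_n = ℏω₀(n + ½), so ΔE = (6 − 3) ℏω₀ = 3 × 4.21 = 12.63.

ΔE = 12.6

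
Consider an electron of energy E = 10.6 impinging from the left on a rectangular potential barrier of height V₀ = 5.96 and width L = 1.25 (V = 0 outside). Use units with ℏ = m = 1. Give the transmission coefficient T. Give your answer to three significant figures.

T = 0.935

Above the barrier the interior wavenumber is k₂ = √(2m(E − V₀))/ℏ = 3.046, giving phase k₂L = 3.808.
T = [1 + V₀² sin²(k₂L) / (4E(E − V₀))]⁻¹ = 1/1.069 = 0.935.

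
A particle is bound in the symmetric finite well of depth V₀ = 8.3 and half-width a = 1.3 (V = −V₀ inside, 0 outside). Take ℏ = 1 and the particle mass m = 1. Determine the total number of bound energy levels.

Define the well-strength parameter z₀ = (a/ℏ)√(2mV₀) = 1.3 × √(2·1·8.3) = 5.297.
The even/odd transcendental equations gain one root per π/2 in z₀, giving N = 1 + ⌊2z₀/π⌋ = 1 + ⌊3.372⌋ = 4.

N = 4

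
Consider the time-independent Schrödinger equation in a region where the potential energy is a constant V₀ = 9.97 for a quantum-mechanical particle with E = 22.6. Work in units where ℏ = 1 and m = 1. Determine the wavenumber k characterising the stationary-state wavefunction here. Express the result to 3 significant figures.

k = 5.03

With E > V₀ the solution is oscillatory, ψ ∝ e^{±ikx} with k = √(2m(E − V₀))/ℏ.
k = √(2 × 1 × 12.63) = 5.026.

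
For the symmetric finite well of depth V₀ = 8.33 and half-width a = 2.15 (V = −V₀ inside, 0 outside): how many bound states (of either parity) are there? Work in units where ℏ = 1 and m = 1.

The dimensionless depth is z₀ = a√(2mV₀)/ℏ = 2.15 × √(16.66) = 8.776.
A new bound state (alternating even/odd) appears each time z₀ passes a multiple of π/2, so N = ⌊2z₀/π⌋ + 1 = ⌊5.587⌋ + 1 = 6.

N = 6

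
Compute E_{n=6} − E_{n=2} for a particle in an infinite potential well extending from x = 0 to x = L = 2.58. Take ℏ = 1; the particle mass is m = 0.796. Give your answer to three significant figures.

ΔE = 29.8

E_n = n²π²ℏ²/(2mL²), so ΔE = (6² − 2²) π²ℏ²/(2mL²).
ΔE = 32 × π² / (2 × 0.796 × 2.58²) = 29.80.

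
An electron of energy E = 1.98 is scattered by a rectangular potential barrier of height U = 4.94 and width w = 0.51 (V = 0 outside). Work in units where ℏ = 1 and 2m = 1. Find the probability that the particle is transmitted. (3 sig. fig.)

T = 0.493

Since E < U the interior solution is evanescent with decay constant κ = √(2m(U − E))/ℏ = 1.720.
κw = 0.8774, sinh(κw) = 0.9944.
The exact tunnelling result is T⁻¹ = 1 + U² sinh²(κw) / [4E(U − E)] = 2.029, so T = 0.493.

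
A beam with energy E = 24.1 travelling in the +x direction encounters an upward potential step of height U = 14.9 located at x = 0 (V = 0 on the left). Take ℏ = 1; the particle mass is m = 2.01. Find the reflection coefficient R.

The wavenumbers are k₁ = √(2mE)/ℏ = 9.843 on the left and k₂ = √(2m(E − U))/ℏ = 6.081 on the right.
Matching ψ and ψ′ at x = 0 gives r = (k₁ − k₂)/(k₁ + k₂), so R = r² = 0.05579 and T = 1 − R = 0.9442.

R = 0.0558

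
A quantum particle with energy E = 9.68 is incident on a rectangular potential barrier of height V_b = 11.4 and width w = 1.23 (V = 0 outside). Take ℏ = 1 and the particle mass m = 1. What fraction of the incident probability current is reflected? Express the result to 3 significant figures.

E < V_b: inside the barrier ψ ∝ e^{±κx} with κ = √(2m(V_b − E))/ℏ = 1.855.
κw = 2.281, sinh(κw) = 4.844.
The exact tunnelling result is T⁻¹ = 1 + V_b² sinh²(κw) / [4E(V_b − E)] = 46.78, so T = 0.0214.
R = 1 − T = 0.979.

R = 0.979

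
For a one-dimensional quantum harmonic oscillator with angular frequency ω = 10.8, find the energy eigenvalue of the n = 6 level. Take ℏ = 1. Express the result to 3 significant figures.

Using E_n = (n + ½)ℏω: E_6 = 6.5 × 10.8 = 70.20.

E = 70.2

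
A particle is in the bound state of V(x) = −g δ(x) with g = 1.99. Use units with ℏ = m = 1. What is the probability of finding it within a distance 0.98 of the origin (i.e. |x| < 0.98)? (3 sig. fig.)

The normalised bound state is ψ = √κ e^{−κ|x|} with κ = mg/ℏ² = 1.990.
P(|x| < d) = ∫_{−d}^{d} κ e^{−2κ|x|} dx = 1 − e^{−2κd} = 1 − e^{−3.900} = 0.9798.

P = 0.980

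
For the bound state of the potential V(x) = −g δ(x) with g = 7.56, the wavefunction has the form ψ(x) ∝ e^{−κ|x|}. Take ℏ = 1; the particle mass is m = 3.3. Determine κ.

Integrating the TISE across x = 0 gives the cusp condition ψ'(0⁺) − ψ'(0⁻) = −(2mg/ℏ²)ψ(0).
With ψ ∝ e^{−κ|x|} this yields −2κ = −2mg/ℏ², so κ = mg/ℏ² = 24.95.

κ = 24.9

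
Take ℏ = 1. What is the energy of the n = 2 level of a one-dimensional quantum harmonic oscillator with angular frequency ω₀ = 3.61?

The oscillator eigenvalues are E_n = ℏω₀(n + ½), so E_2 = 3.61 × 2.5 = 9.025.

E = 9.03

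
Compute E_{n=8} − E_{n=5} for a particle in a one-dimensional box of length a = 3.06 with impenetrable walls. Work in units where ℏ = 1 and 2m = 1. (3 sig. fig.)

E_n = n²π²ℏ²/(2ma²), so ΔE = (8² − 5²) π²ℏ²/(2ma²).
ΔE = 39 × π² / (2 × 0.5 × 3.06²) = 41.11.

ΔE = 41.1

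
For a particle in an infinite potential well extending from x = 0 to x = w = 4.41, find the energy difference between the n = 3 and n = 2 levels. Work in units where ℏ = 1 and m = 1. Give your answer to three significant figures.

ΔE = 1.27

E_n = n²π²ℏ²/(2mw²), so ΔE = (3² − 2²) π²ℏ²/(2mw²).
ΔE = 5 × π² / (2 × 1 × 4.41²) = 1.269.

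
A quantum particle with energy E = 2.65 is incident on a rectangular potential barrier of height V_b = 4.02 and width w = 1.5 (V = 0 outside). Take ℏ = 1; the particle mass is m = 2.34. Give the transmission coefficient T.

T = 0.00180

Since E < V_b the interior solution is evanescent with decay constant κ = √(2m(V_b − E))/ℏ = 2.532.
κw = 3.798, sinh(κw) = 22.30.
Matching ψ, ψ′ at both faces gives T = [1 + V_b² sinh²(κw) / (4E(V_b − E))]⁻¹ = 1/554.3 = 0.00180.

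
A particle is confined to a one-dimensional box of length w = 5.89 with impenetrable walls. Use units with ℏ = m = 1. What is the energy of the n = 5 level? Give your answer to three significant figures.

E = 3.56

Requiring ψ(0) = ψ(w) = 0 quantises k = nπ/w, hence E_n = ℏ²k²/2m = n²π²ℏ²/(2mw²).
E_5 = 5² × π² / (2 × 1 × 5.89²) = 3.556.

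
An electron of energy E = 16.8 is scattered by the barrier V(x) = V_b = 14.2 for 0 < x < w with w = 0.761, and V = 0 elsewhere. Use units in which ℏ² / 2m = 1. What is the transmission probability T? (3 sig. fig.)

E > V_b: inside the barrier k₂ = √(2m(E − V_b))/ℏ = 1.612, k₂w = 1.227.
T = [1 + V_b² sin²(k₂w) / (4E(E − V_b))]⁻¹ = 1/2.023 = 0.494.

T = 0.494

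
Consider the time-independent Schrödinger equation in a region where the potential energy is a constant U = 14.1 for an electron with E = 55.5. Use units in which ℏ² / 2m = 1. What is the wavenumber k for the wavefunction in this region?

k = 6.43

With E > U the solution is oscillatory, ψ ∝ e^{±ikx} with k = √(2m(E − U))/ℏ.
k = √(2 × 0.5 × 41.4) = 6.434.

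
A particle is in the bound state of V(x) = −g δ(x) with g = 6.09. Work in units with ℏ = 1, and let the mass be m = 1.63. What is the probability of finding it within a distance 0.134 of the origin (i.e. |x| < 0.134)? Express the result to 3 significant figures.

The normalised bound state is ψ = √κ e^{−κ|x|} with κ = mg/ℏ² = 9.927.
P(|x| < d) = ∫_{−d}^{d} κ e^{−2κ|x|} dx = 1 − e^{−2κd} = 1 − e^{−2.660} = 0.9301.

P = 0.930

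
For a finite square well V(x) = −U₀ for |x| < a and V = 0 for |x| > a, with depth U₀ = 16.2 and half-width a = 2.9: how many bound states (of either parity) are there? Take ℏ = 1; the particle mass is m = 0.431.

N = 7

The dimensionless depth is z₀ = a√(2mU₀)/ℏ = 2.9 × √(13.96) = 10.84.
A new bound state (alternating even/odd) appears each time z₀ passes a multiple of π/2, so N = ⌊2z₀/π⌋ + 1 = ⌊6.899⌋ + 1 = 7.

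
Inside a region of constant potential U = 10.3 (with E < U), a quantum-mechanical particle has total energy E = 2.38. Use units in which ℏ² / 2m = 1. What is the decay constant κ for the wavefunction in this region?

Since E < U the TISE in this region is ψ'' = κ²ψ with κ = √(2m(U − E))/ℏ.
κ = √(2 × 0.5 × 7.92) = 2.814.

κ = 2.81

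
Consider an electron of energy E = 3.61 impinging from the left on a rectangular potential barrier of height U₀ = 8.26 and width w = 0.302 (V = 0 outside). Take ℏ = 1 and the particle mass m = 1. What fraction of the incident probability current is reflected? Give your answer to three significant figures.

R = 0.532

Since E < U₀ the interior solution is evanescent with decay constant κ = √(2m(U₀ − E))/ℏ = 3.050.
κw = 0.9210, sinh(κw) = 1.057.
The exact tunnelling result is T⁻¹ = 1 + U₀² sinh²(κw) / [4E(U₀ − E)] = 2.135, so T = 0.468.
R = 1 − T = 0.532.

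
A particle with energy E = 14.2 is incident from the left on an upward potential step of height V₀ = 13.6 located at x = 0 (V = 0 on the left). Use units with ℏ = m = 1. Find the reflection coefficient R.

The wavenumbers are k₁ = √(2mE)/ℏ = 5.329 on the left and k₂ = √(2m(E − V₀))/ℏ = 1.095 on the right.
Matching ψ and ψ′ at x = 0 gives r = (k₁ − k₂)/(k₁ + k₂), so R = r² = 0.4343 and T = 1 − R = 0.5657.

R = 0.434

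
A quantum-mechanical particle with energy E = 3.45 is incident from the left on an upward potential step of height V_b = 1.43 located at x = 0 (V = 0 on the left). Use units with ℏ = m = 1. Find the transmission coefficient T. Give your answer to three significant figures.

The wavenumbers are k₁ = √(2mE)/ℏ = 2.627 on the left and k₂ = √(2m(E − V_b))/ℏ = 2.010 on the right.
Continuity of ψ and ψ′ at the step yields the reflection amplitude r = (k₁ − k₂)/(k₁ + k₂) = 0.1330; thus R = |r|² = 0.01770, T = 0.9823.

T = 0.982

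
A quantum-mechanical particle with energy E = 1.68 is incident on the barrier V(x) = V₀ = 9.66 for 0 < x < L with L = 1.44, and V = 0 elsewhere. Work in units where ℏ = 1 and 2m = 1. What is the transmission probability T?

E < V₀: inside the barrier ψ ∝ e^{±κx} with κ = √(2m(V₀ − E))/ℏ = 2.825.
κL = 4.068, sinh(κL) = 29.21.
The exact tunnelling result is T⁻¹ = 1 + V₀² sinh²(κL) / [4E(V₀ − E)] = 1485, so T = 0.000673.

T = 0.000673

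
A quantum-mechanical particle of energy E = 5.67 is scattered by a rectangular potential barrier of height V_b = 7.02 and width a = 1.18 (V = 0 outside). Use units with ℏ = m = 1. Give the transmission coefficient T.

E < V_b: inside the barrier ψ ∝ e^{±κx} with κ = √(2m(V_b − E))/ℏ = 1.643.
κa = 1.939, sinh(κa) = 3.404.
Matching ψ, ψ′ at both faces gives T = [1 + V_b² sinh²(κa) / (4E(V_b − E))]⁻¹ = 1/19.65 = 0.0509.

T = 0.0509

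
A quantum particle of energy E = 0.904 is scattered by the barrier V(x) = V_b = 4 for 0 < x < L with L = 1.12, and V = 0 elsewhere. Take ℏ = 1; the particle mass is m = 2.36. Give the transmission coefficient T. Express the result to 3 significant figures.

Since E < V_b the interior solution is evanescent with decay constant κ = √(2m(V_b − E))/ℏ = 3.823.
κL = 4.281, sinh(κL) = 36.17.
Matching ψ, ψ′ at both faces gives T = [1 + V_b² sinh²(κL) / (4E(V_b − E))]⁻¹ = 1/1870 = 0.000535.

T = 0.000535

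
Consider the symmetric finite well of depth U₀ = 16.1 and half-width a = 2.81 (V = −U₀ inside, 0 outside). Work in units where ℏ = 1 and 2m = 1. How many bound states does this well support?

Define the well-strength parameter z₀ = (a/ℏ)√(2mU₀) = 2.81 × √(2·0.5·16.1) = 11.28.
The even/odd transcendental equations gain one root per π/2 in z₀, giving N = 1 + ⌊2z₀/π⌋ = 1 + ⌊7.178⌋ = 8.

N = 8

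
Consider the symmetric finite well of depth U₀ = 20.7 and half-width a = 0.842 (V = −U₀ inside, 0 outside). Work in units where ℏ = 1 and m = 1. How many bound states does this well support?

N = 4

Define the well-strength parameter z₀ = (a/ℏ)√(2mU₀) = 0.842 × √(2·1·20.7) = 5.418.
A new bound state (alternating even/odd) appears each time z₀ passes a multiple of π/2, so N = ⌊2z₀/π⌋ + 1 = ⌊3.449⌋ + 1 = 4.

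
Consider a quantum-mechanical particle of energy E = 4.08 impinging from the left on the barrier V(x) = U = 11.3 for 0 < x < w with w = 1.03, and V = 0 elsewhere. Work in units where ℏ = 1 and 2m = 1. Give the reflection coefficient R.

E < U: inside the barrier ψ ∝ e^{±κx} with κ = √(2m(U − E))/ℏ = 2.687.
κw = 2.768, sinh(κw) = 7.929.
The exact tunnelling result is T⁻¹ = 1 + U² sinh²(κw) / [4E(U − E)] = 69.13, so T = 0.0145.
R = 1 − T = 0.986.

R = 0.986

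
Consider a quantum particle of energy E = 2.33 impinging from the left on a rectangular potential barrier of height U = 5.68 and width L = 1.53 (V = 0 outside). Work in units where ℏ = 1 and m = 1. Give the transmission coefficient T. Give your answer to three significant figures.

T = 0.00140

E < U: inside the barrier ψ ∝ e^{±κx} with κ = √(2m(U − E))/ℏ = 2.588.
κL = 3.960, sinh(κL) = 26.23.
Matching ψ, ψ′ at both faces gives T = [1 + U² sinh²(κL) / (4E(U − E))]⁻¹ = 1/711.8 = 0.00140.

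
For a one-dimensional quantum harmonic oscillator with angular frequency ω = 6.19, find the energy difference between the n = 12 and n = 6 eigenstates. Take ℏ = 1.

ΔE = 37.1

E_n = ℏω(n + ½), so ΔE = (12 − 6) ℏω = 6 × 6.19 = 37.14.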